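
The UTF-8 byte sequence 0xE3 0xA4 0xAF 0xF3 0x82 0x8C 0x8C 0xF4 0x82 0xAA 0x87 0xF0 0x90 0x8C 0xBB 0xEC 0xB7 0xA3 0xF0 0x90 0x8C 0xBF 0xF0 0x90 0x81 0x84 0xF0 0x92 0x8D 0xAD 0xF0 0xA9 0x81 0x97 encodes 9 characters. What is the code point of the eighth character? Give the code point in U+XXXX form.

Offset 0: leading byte 0xE3 = 11100011 → 3-byte char #1 = E3 A4 AF.
Offset 3: leading byte 0xF3 = 11110011 → 4-byte char #2 = F3 82 8C 8C.
Offset 7: leading byte 0xF4 = 11110100 → 4-byte char #3 = F4 82 AA 87.
Offset 11: leading byte 0xF0 = 11110000 → 4-byte char #4 = F0 90 8C BB.
Offset 15: leading byte 0xEC = 11101100 → 3-byte char #5 = EC B7 A3.
Offset 18: leading byte 0xF0 = 11110000 → 4-byte char #6 = F0 90 8C BF.
Offset 22: leading byte 0xF0 = 11110000 → 4-byte char #7 = F0 90 81 84.
Offset 26: leading byte 0xF0 = 11110000 → 4-byte char #8 = F0 92 8D AD.
Leading byte 0xF0 = 11110000 matches 11110xxx → 4-byte sequence.
Byte 1: 0xF0 = 11110000, payload 000 (3 bits).
Byte 2: 0x92 = 10010010 (10xxxxxx ✓), payload 010010.
Byte 3: 0x8D = 10001101 (10xxxxxx ✓), payload 001101.
Byte 4: 0xAD = 10101101 (10xxxxxx ✓), payload 101101.
Concatenate: 000010010001101101101 = 0x1236D (21 bits → U+1236D).

U+1236D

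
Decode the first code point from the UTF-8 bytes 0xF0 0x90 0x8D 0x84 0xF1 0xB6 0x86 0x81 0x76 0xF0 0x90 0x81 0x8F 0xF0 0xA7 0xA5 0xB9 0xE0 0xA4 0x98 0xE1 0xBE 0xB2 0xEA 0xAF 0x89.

Offset 0: leading byte 0xF0 = 11110000 → 4-byte char #1 = F0 90 8D 84.
Leading byte 0xF0 = 11110000 matches 11110xxx → 4-byte sequence.
Byte 1: 0xF0 = 11110000, payload 000 (3 bits).
Byte 2: 0x90 = 10010000 (10xxxxxx ✓), payload 010000.
Byte 3: 0x8D = 10001101 (10xxxxxx ✓), payload 001101.
Byte 4: 0x84 = 10000100 (10xxxxxx ✓), payload 000100.
Concatenate: 000010000001101000100 = 0x10344 (21 bits → U+10344).

U+10344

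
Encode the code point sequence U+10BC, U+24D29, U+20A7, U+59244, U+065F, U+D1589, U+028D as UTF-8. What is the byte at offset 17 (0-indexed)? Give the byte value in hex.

0x91

U+10BC → 3-byte form E1 82 BC at offsets 0–2.
U+24D29 → 4-byte form F0 A4 B4 A9 at offsets 3–6.
U+20A7 → 3-byte form E2 82 A7 at offsets 7–9.
U+59244 → 4-byte form F1 99 89 84 at offsets 10–13.
U+065F → 2-byte form D9 9F at offsets 14–15.
U+D1589 → 4-byte form F3 91 96 89 at offsets 16–19.
Offset 17 falls in char 6's range; it's byte 2 of F3 91 96 89 = 0x91.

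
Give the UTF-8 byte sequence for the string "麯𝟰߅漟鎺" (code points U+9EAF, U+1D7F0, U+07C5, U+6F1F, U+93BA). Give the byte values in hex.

E9 BA AF F0 9D 9F B0 DF 85 E6 BC 9F E9 8E BA

U+9EAF: 3-byte form → E9 BA AF.
U+1D7F0: 4-byte form → F0 9D 9F B0.
U+07C5: 2-byte form → DF 85.
U+6F1F: 3-byte form → E6 BC 9F.
U+93BA: 3-byte form → E9 8E BA.
Concatenated (15 bytes): E9 BA AF F0 9D 9F B0 DF 85 E6 BC 9F E9 8E BA.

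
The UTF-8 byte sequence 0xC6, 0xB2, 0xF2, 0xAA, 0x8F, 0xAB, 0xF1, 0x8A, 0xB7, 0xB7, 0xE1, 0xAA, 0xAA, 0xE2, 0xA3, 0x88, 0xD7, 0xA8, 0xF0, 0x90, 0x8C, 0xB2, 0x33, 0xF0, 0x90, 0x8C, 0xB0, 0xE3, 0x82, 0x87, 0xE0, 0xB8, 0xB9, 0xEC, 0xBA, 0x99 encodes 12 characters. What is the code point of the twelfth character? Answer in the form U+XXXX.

U+CE99

Offset 0: leading byte 0xC6 = 11000110 → 2-byte char #1 = C6 B2.
Offset 2: leading byte 0xF2 = 11110010 → 4-byte char #2 = F2 AA 8F AB.
Offset 6: leading byte 0xF1 = 11110001 → 4-byte char #3 = F1 8A B7 B7.
Offset 10: leading byte 0xE1 = 11100001 → 3-byte char #4 = E1 AA AA.
Offset 13: leading byte 0xE2 = 11100010 → 3-byte char #5 = E2 A3 88.
Offset 16: leading byte 0xD7 = 11010111 → 2-byte char #6 = D7 A8.
Offset 18: leading byte 0xF0 = 11110000 → 4-byte char #7 = F0 90 8C B2.
Offset 22: leading byte 0x33 = 00110011 → 1-byte char #8 = 33.
Offset 23: leading byte 0xF0 = 11110000 → 4-byte char #9 = F0 90 8C B0.
Offset 27: leading byte 0xE3 = 11100011 → 3-byte char #10 = E3 82 87.
Offset 30: leading byte 0xE0 = 11100000 → 3-byte char #11 = E0 B8 B9.
Offset 33: leading byte 0xEC = 11101100 → 3-byte char #12 = EC BA 99.
Leading byte 0xEC = 11101100 matches 1110xxxx → 3-byte sequence.
Byte 1: 0xEC = 11101100, payload 1100 (4 bits).
Byte 2: 0xBA = 10111010 (10xxxxxx ✓), payload 111010.
Byte 3: 0x99 = 10011001 (10xxxxxx ✓), payload 011001.
Concatenate: 1100111010011001 = 0xCE99 (16 bits → U+CE99).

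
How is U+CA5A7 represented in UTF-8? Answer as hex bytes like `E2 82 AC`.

U+CA5A7 = 0xCA5A7 = 828839 decimal. In range U+10000–U+10FFFF → 4-byte form: 11110xxx 10xxxxxx 10xxxxxx 10xxxxxx.
Binary (21 bits): 011001010010110100111.
Split 3+6+6+6: 011 | 001010 | 010110 | 100111.
Byte 1: 11110011 = 0xF3.
Byte 2: 10001010 = 0x8A.
Byte 3: 10010110 = 0x96.
Byte 4: 10100111 = 0xA7.

F3 8A 96 A7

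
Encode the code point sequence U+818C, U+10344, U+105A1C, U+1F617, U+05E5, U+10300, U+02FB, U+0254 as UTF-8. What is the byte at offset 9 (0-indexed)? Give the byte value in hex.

0xA8

U+818C → 3-byte form E8 86 8C at offsets 0–2.
U+10344 → 4-byte form F0 90 8D 84 at offsets 3–6.
U+105A1C → 4-byte form F4 85 A8 9C at offsets 7–10.
Offset 9 falls in char 3's range; it's byte 3 of F4 85 A8 9C = 0xA8.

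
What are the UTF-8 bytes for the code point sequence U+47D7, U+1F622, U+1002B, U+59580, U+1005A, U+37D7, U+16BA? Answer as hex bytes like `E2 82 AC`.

U+47D7: 3-byte form → E4 9F 97.
U+1F622: 4-byte form → F0 9F 98 A2.
U+1002B: 4-byte form → F0 90 80 AB.
U+59580: 4-byte form → F1 99 96 80.
U+1005A: 4-byte form → F0 90 81 9A.
U+37D7: 3-byte form → E3 9F 97.
U+16BA: 3-byte form → E1 9A BA.
Concatenated (25 bytes): E4 9F 97 F0 9F 98 A2 F0 90 80 AB F1 99 96 80 F0 90 81 9A E3 9F 97 E1 9A BA.

E4 9F 97 F0 9F 98 A2 F0 90 80 AB F1 99 96 80 F0 90 81 9A E3 9F 97 E1 9A BA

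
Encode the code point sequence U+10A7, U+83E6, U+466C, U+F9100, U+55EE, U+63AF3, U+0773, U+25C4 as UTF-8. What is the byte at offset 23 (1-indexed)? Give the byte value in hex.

0xE2

1-indexed offset 23 is 0-indexed offset 22.
U+10A7 → 3-byte form E1 82 A7 at offsets 0–2.
U+83E6 → 3-byte form E8 8F A6 at offsets 3–5.
U+466C → 3-byte form E4 99 AC at offsets 6–8.
U+F9100 → 4-byte form F3 B9 84 80 at offsets 9–12.
U+55EE → 3-byte form E5 97 AE at offsets 13–15.
U+63AF3 → 4-byte form F1 A3 AB B3 at offsets 16–19.
U+0773 → 2-byte form DD B3 at offsets 20–21.
U+25C4 → 3-byte form E2 97 84 at offsets 22–24.
Offset 22 falls in char 8's range; it's byte 1 of E2 97 84 = 0xE2.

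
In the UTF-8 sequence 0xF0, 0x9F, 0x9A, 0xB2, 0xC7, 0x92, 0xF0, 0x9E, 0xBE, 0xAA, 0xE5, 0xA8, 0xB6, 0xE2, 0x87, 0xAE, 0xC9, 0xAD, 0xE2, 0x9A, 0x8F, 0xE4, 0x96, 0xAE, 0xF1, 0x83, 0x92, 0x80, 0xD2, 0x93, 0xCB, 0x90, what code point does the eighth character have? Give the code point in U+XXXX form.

U+45AE

Offset 0: leading byte 0xF0 = 11110000 → 4-byte char #1 = F0 9F 9A B2.
Offset 4: leading byte 0xC7 = 11000111 → 2-byte char #2 = C7 92.
Offset 6: leading byte 0xF0 = 11110000 → 4-byte char #3 = F0 9E BE AA.
Offset 10: leading byte 0xE5 = 11100101 → 3-byte char #4 = E5 A8 B6.
Offset 13: leading byte 0xE2 = 11100010 → 3-byte char #5 = E2 87 AE.
Offset 16: leading byte 0xC9 = 11001001 → 2-byte char #6 = C9 AD.
Offset 18: leading byte 0xE2 = 11100010 → 3-byte char #7 = E2 9A 8F.
Offset 21: leading byte 0xE4 = 11100100 → 3-byte char #8 = E4 96 AE.
Leading byte 0xE4 = 11100100 matches 1110xxxx → 3-byte sequence.
Byte 1: 0xE4 = 11100100, payload 0100 (4 bits).
Byte 2: 0x96 = 10010110 (10xxxxxx ✓), payload 010110.
Byte 3: 0xAE = 10101110 (10xxxxxx ✓), payload 101110.
Concatenate: 0100010110101110 = 0x45AE (16 bits → U+45AE).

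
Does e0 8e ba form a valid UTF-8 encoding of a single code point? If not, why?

Leading byte 0xE0 = 11100000 → 3-byte form.
Continuation bytes all match 10xxxxxx. Payload decodes to 0x3BA.
But 0x3BA < 0x800, the minimum for a 3-byte sequence — this is an overlong encoding.

invalid (overlong encoding)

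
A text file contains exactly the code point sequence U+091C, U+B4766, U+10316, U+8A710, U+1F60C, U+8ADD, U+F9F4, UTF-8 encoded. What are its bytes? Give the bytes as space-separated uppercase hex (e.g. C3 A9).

U+091C: 3-byte form → E0 A4 9C.
U+B4766: 4-byte form → F2 B4 9D A6.
U+10316: 4-byte form → F0 90 8C 96.
U+8A710: 4-byte form → F2 8A 9C 90.
U+1F60C: 4-byte form → F0 9F 98 8C.
U+8ADD: 3-byte form → E8 AB 9D.
U+F9F4: 3-byte form → EF A7 B4.
Concatenated (25 bytes): E0 A4 9C F2 B4 9D A6 F0 90 8C 96 F2 8A 9C 90 F0 9F 98 8C E8 AB 9D EF A7 B4.

E0 A4 9C F2 B4 9D A6 F0 90 8C 96 F2 8A 9C 90 F0 9F 98 8C E8 AB 9D EF A7 B4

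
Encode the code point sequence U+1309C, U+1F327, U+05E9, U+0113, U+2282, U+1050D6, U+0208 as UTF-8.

F0 93 82 9C F0 9F 8C A7 D7 A9 C4 93 E2 8A 82 F4 85 83 96 C8 88

U+1309C: 4-byte form → F0 93 82 9C.
U+1F327: 4-byte form → F0 9F 8C A7.
U+05E9: 2-byte form → D7 A9.
U+0113: 2-byte form → C4 93.
U+2282: 3-byte form → E2 8A 82.
U+1050D6: 4-byte form → F4 85 83 96.
U+0208: 2-byte form → C8 88.
Concatenated (21 bytes): F0 93 82 9C F0 9F 8C A7 D7 A9 C4 93 E2 8A 82 F4 85 83 96 C8 88.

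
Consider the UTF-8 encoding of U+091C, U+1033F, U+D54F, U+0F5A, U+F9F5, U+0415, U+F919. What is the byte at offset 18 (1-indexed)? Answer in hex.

1-indexed offset 18 is 0-indexed offset 17.
U+091C → 3-byte form E0 A4 9C at offsets 0–2.
U+1033F → 4-byte form F0 90 8C BF at offsets 3–6.
U+D54F → 3-byte form ED 95 8F at offsets 7–9.
U+0F5A → 3-byte form E0 BD 9A at offsets 10–12.
U+F9F5 → 3-byte form EF A7 B5 at offsets 13–15.
U+0415 → 2-byte form D0 95 at offsets 16–17.
Offset 17 falls in char 6's range; it's byte 2 of D0 95 = 0x95.

0x95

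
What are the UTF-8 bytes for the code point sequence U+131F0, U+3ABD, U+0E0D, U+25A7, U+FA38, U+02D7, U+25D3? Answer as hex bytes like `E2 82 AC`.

F0 93 87 B0 E3 AA BD E0 B8 8D E2 96 A7 EF A8 B8 CB 97 E2 97 93

U+131F0: 4-byte form → F0 93 87 B0.
U+3ABD: 3-byte form → E3 AA BD.
U+0E0D: 3-byte form → E0 B8 8D.
U+25A7: 3-byte form → E2 96 A7.
U+FA38: 3-byte form → EF A8 B8.
U+02D7: 2-byte form → CB 97.
U+25D3: 3-byte form → E2 97 93.
Concatenated (21 bytes): F0 93 87 B0 E3 AA BD E0 B8 8D E2 96 A7 EF A8 B8 CB 97 E2 97 93.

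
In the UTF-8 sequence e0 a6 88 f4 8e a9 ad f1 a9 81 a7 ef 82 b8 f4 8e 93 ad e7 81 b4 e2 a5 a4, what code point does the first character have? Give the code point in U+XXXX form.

Offset 0: leading byte 0xE0 = 11100000 → 3-byte char #1 = E0 A6 88.
Leading byte 0xE0 = 11100000 matches 1110xxxx → 3-byte sequence.
Byte 1: 0xE0 = 11100000, payload 0000 (4 bits).
Byte 2: 0xA6 = 10100110 (10xxxxxx ✓), payload 100110.
Byte 3: 0x88 = 10001000 (10xxxxxx ✓), payload 001000.
Concatenate: 0000100110001000 = 0x988 (16 bits → U+0988).

U+0988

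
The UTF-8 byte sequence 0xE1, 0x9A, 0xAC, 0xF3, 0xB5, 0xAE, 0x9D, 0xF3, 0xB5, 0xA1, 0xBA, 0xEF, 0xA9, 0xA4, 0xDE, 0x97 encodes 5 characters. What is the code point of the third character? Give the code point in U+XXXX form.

Offset 0: leading byte 0xE1 = 11100001 → 3-byte char #1 = E1 9A AC.
Offset 3: leading byte 0xF3 = 11110011 → 4-byte char #2 = F3 B5 AE 9D.
Offset 7: leading byte 0xF3 = 11110011 → 4-byte char #3 = F3 B5 A1 BA.
Leading byte 0xF3 = 11110011 matches 11110xxx → 4-byte sequence.
Byte 1: 0xF3 = 11110011, payload 011 (3 bits).
Byte 2: 0xB5 = 10110101 (10xxxxxx ✓), payload 110101.
Byte 3: 0xA1 = 10100001 (10xxxxxx ✓), payload 100001.
Byte 4: 0xBA = 10111010 (10xxxxxx ✓), payload 111010.
Concatenate: 011110101100001111010 = 0xF587A (21 bits → U+F587A).

U+F587A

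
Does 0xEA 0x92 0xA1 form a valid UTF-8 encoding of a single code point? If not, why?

valid

Leading byte 0xEA = 11101010 → 3-byte form.
Continuation bytes 0x92=10010010, 0xA1=10100001 all match 10xxxxxx.
Decoded value 0xA4A1 is ≥ 0x800 (shortest form) and not a surrogate.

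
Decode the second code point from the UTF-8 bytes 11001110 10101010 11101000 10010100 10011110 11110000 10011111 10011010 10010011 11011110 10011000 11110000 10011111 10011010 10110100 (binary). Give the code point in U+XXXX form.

U+851E

Offset 0: leading byte 0xCE = 11001110 → 2-byte char #1 = CE AA.
Offset 2: leading byte 0xE8 = 11101000 → 3-byte char #2 = E8 94 9E.
Leading byte 0xE8 = 11101000 matches 1110xxxx → 3-byte sequence.
Byte 1: 0xE8 = 11101000, payload 1000 (4 bits).
Byte 2: 0x94 = 10010100 (10xxxxxx ✓), payload 010100.
Byte 3: 0x9E = 10011110 (10xxxxxx ✓), payload 011110.
Concatenate: 1000010100011110 = 0x851E (16 bits → U+851E).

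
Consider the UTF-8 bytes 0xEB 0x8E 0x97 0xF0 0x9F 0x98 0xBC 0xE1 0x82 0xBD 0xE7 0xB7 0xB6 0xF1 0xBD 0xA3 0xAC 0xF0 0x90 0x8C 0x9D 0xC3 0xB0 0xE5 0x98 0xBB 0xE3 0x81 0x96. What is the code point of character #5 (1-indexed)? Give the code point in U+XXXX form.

Offset 0: leading byte 0xEB = 11101011 → 3-byte char #1 = EB 8E 97.
Offset 3: leading byte 0xF0 = 11110000 → 4-byte char #2 = F0 9F 98 BC.
Offset 7: leading byte 0xE1 = 11100001 → 3-byte char #3 = E1 82 BD.
Offset 10: leading byte 0xE7 = 11100111 → 3-byte char #4 = E7 B7 B6.
Offset 13: leading byte 0xF1 = 11110001 → 4-byte char #5 = F1 BD A3 AC.
Leading byte 0xF1 = 11110001 matches 11110xxx → 4-byte sequence.
Byte 1: 0xF1 = 11110001, payload 001 (3 bits).
Byte 2: 0xBD = 10111101 (10xxxxxx ✓), payload 111101.
Byte 3: 0xA3 = 10100011 (10xxxxxx ✓), payload 100011.
Byte 4: 0xAC = 10101100 (10xxxxxx ✓), payload 101100.
Concatenate: 001111101100011101100 = 0x7D8EC (21 bits → U+7D8EC).

U+7D8EC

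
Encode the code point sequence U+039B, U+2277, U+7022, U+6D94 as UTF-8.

U+039B: 2-byte form → CE 9B.
U+2277: 3-byte form → E2 89 B7.
U+7022: 3-byte form → E7 80 A2.
U+6D94: 3-byte form → E6 B6 94.
Concatenated (11 bytes): CE 9B E2 89 B7 E7 80 A2 E6 B6 94.

CE 9B E2 89 B7 E7 80 A2 E6 B6 94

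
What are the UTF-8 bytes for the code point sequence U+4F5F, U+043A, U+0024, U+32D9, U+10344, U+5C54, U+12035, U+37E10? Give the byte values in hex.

U+4F5F: 3-byte form → E4 BD 9F.
U+043A: 2-byte form → D0 BA.
U+0024: 1-byte form → 24.
U+32D9: 3-byte form → E3 8B 99.
U+10344: 4-byte form → F0 90 8D 84.
U+5C54: 3-byte form → E5 B1 94.
U+12035: 4-byte form → F0 92 80 B5.
U+37E10: 4-byte form → F0 B7 B8 90.
Concatenated (24 bytes): E4 BD 9F D0 BA 24 E3 8B 99 F0 90 8D 84 E5 B1 94 F0 92 80 B5 F0 B7 B8 90.

E4 BD 9F D0 BA 24 E3 8B 99 F0 90 8D 84 E5 B1 94 F0 92 80 B5 F0 B7 B8 90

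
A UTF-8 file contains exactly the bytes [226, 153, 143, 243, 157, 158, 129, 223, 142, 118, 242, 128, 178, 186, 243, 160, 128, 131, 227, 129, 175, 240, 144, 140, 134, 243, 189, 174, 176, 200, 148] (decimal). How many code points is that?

Byte at offset 0: 0xE2 = 11100010 → 3-byte char (#1). Advance 3.
Byte at offset 3: 0xF3 = 11110011 → 4-byte char (#2). Advance 4.
Byte at offset 7: 0xDF = 11011111 → 2-byte char (#3). Advance 2.
Byte at offset 9: 0x76 = 01110110 → 1-byte char (#4). Advance 1.
Byte at offset 10: 0xF2 = 11110010 → 4-byte char (#5). Advance 4.
Byte at offset 14: 0xF3 = 11110011 → 4-byte char (#6). Advance 4.
Byte at offset 18: 0xE3 = 11100011 → 3-byte char (#7). Advance 3.
Byte at offset 21: 0xF0 = 11110000 → 4-byte char (#8). Advance 4.
Byte at offset 25: 0xF3 = 11110011 → 4-byte char (#9). Advance 4.
Byte at offset 29: 0xC8 = 11001000 → 2-byte char (#10). Advance 2.
Reached end at offset 31 after 10 code points.

10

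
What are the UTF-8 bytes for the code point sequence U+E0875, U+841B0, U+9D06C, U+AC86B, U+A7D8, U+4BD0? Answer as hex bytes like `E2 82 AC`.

F3 A0 A1 B5 F2 84 86 B0 F2 9D 81 AC F2 AC A1 AB EA 9F 98 E4 AF 90

U+E0875: 4-byte form → F3 A0 A1 B5.
U+841B0: 4-byte form → F2 84 86 B0.
U+9D06C: 4-byte form → F2 9D 81 AC.
U+AC86B: 4-byte form → F2 AC A1 AB.
U+A7D8: 3-byte form → EA 9F 98.
U+4BD0: 3-byte form → E4 AF 90.
Concatenated (22 bytes): F3 A0 A1 B5 F2 84 86 B0 F2 9D 81 AC F2 AC A1 AB EA 9F 98 E4 AF 90.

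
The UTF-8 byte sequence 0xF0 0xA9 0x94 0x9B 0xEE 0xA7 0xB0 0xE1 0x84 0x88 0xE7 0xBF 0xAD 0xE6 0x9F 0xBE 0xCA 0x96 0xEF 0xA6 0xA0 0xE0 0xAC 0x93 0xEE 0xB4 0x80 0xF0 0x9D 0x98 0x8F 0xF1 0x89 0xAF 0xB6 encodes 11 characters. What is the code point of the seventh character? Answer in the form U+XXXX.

U+F9A0

Offset 0: leading byte 0xF0 = 11110000 → 4-byte char #1 = F0 A9 94 9B.
Offset 4: leading byte 0xEE = 11101110 → 3-byte char #2 = EE A7 B0.
Offset 7: leading byte 0xE1 = 11100001 → 3-byte char #3 = E1 84 88.
Offset 10: leading byte 0xE7 = 11100111 → 3-byte char #4 = E7 BF AD.
Offset 13: leading byte 0xE6 = 11100110 → 3-byte char #5 = E6 9F BE.
Offset 16: leading byte 0xCA = 11001010 → 2-byte char #6 = CA 96.
Offset 18: leading byte 0xEF = 11101111 → 3-byte char #7 = EF A6 A0.
Leading byte 0xEF = 11101111 matches 1110xxxx → 3-byte sequence.
Byte 1: 0xEF = 11101111, payload 1111 (4 bits).
Byte 2: 0xA6 = 10100110 (10xxxxxx ✓), payload 100110.
Byte 3: 0xA0 = 10100000 (10xxxxxx ✓), payload 100000.
Concatenate: 1111100110100000 = 0xF9A0 (16 bits → U+F9A0).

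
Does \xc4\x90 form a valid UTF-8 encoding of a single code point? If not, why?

Leading byte 0xC4 = 11000100 → 2-byte form.
Continuation bytes 0x90=10010000 all match 10xxxxxx.
Decoded value 0x110 is ≥ 0x80 (shortest form) and not a surrogate.

valid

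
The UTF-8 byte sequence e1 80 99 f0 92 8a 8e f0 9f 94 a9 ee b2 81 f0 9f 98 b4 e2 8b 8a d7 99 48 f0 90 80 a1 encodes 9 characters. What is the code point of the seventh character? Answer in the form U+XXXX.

U+05D9

Offset 0: leading byte 0xE1 = 11100001 → 3-byte char #1 = E1 80 99.
Offset 3: leading byte 0xF0 = 11110000 → 4-byte char #2 = F0 92 8A 8E.
Offset 7: leading byte 0xF0 = 11110000 → 4-byte char #3 = F0 9F 94 A9.
Offset 11: leading byte 0xEE = 11101110 → 3-byte char #4 = EE B2 81.
Offset 14: leading byte 0xF0 = 11110000 → 4-byte char #5 = F0 9F 98 B4.
Offset 18: leading byte 0xE2 = 11100010 → 3-byte char #6 = E2 8B 8A.
Offset 21: leading byte 0xD7 = 11010111 → 2-byte char #7 = D7 99.
Leading byte 0xD7 = 11010111 matches 110xxxxx → 2-byte sequence.
Byte 1: 0xD7 = 11010111, payload 10111 (5 bits).
Byte 2: 0x99 = 10011001 (10xxxxxx ✓), payload 011001.
Concatenate: 10111011001 = 0x5D9 (11 bits → U+05D9).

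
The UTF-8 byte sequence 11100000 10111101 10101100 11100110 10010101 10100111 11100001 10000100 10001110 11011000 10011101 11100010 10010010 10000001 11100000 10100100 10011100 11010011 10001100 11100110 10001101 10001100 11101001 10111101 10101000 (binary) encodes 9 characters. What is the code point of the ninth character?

U+9F68

Offset 0: leading byte 0xE0 = 11100000 → 3-byte char #1 = E0 BD AC.
Offset 3: leading byte 0xE6 = 11100110 → 3-byte char #2 = E6 95 A7.
Offset 6: leading byte 0xE1 = 11100001 → 3-byte char #3 = E1 84 8E.
Offset 9: leading byte 0xD8 = 11011000 → 2-byte char #4 = D8 9D.
Offset 11: leading byte 0xE2 = 11100010 → 3-byte char #5 = E2 92 81.
Offset 14: leading byte 0xE0 = 11100000 → 3-byte char #6 = E0 A4 9C.
Offset 17: leading byte 0xD3 = 11010011 → 2-byte char #7 = D3 8C.
Offset 19: leading byte 0xE6 = 11100110 → 3-byte char #8 = E6 8D 8C.
Offset 22: leading byte 0xE9 = 11101001 → 3-byte char #9 = E9 BD A8.
Leading byte 0xE9 = 11101001 matches 1110xxxx → 3-byte sequence.
Byte 1: 0xE9 = 11101001, payload 1001 (4 bits).
Byte 2: 0xBD = 10111101 (10xxxxxx ✓), payload 111101.
Byte 3: 0xA8 = 10101000 (10xxxxxx ✓), payload 101000.
Concatenate: 1001111101101000 = 0x9F68 (16 bits → U+9F68).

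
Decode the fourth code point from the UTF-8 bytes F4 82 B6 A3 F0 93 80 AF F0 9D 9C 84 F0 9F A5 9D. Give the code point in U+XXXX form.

U+1F95D

Offset 0: leading byte 0xF4 = 11110100 → 4-byte char #1 = F4 82 B6 A3.
Offset 4: leading byte 0xF0 = 11110000 → 4-byte char #2 = F0 93 80 AF.
Offset 8: leading byte 0xF0 = 11110000 → 4-byte char #3 = F0 9D 9C 84.
Offset 12: leading byte 0xF0 = 11110000 → 4-byte char #4 = F0 9F A5 9D.
Leading byte 0xF0 = 11110000 matches 11110xxx → 4-byte sequence.
Byte 1: 0xF0 = 11110000, payload 000 (3 bits).
Byte 2: 0x9F = 10011111 (10xxxxxx ✓), payload 011111.
Byte 3: 0xA5 = 10100101 (10xxxxxx ✓), payload 100101.
Byte 4: 0x9D = 10011101 (10xxxxxx ✓), payload 011101.
Concatenate: 000011111100101011101 = 0x1F95D (21 bits → U+1F95D).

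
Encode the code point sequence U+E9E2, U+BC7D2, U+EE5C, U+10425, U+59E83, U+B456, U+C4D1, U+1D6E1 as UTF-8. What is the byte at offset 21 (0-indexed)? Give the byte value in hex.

U+E9E2 → 3-byte form EE A7 A2 at offsets 0–2.
U+BC7D2 → 4-byte form F2 BC 9F 92 at offsets 3–6.
U+EE5C → 3-byte form EE B9 9C at offsets 7–9.
U+10425 → 4-byte form F0 90 90 A5 at offsets 10–13.
U+59E83 → 4-byte form F1 99 BA 83 at offsets 14–17.
U+B456 → 3-byte form EB 91 96 at offsets 18–20.
U+C4D1 → 3-byte form EC 93 91 at offsets 21–23.
Offset 21 falls in char 7's range; it's byte 1 of EC 93 91 = 0xEC.

0xEC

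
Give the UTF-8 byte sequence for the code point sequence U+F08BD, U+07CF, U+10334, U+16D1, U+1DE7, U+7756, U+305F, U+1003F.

U+F08BD: 4-byte form → F3 B0 A2 BD.
U+07CF: 2-byte form → DF 8F.
U+10334: 4-byte form → F0 90 8C B4.
U+16D1: 3-byte form → E1 9B 91.
U+1DE7: 3-byte form → E1 B7 A7.
U+7756: 3-byte form → E7 9D 96.
U+305F: 3-byte form → E3 81 9F.
U+1003F: 4-byte form → F0 90 80 BF.
Concatenated (26 bytes): F3 B0 A2 BD DF 8F F0 90 8C B4 E1 9B 91 E1 B7 A7 E7 9D 96 E3 81 9F F0 90 80 BF.

F3 B0 A2 BD DF 8F F0 90 8C B4 E1 9B 91 E1 B7 A7 E7 9D 96 E3 81 9F F0 90 80 BF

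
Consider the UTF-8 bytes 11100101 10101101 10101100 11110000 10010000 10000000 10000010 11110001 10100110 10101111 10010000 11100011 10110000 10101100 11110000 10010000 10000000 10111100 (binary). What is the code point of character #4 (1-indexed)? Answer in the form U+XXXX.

Offset 0: leading byte 0xE5 = 11100101 → 3-byte char #1 = E5 AD AC.
Offset 3: leading byte 0xF0 = 11110000 → 4-byte char #2 = F0 90 80 82.
Offset 7: leading byte 0xF1 = 11110001 → 4-byte char #3 = F1 A6 AF 90.
Offset 11: leading byte 0xE3 = 11100011 → 3-byte char #4 = E3 B0 AC.
Leading byte 0xE3 = 11100011 matches 1110xxxx → 3-byte sequence.
Byte 1: 0xE3 = 11100011, payload 0011 (4 bits).
Byte 2: 0xB0 = 10110000 (10xxxxxx ✓), payload 110000.
Byte 3: 0xAC = 10101100 (10xxxxxx ✓), payload 101100.
Concatenate: 0011110000101100 = 0x3C2C (16 bits → U+3C2C).

U+3C2C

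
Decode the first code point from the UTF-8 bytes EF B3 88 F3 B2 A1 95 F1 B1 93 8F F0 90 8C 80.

U+FCC8

Offset 0: leading byte 0xEF = 11101111 → 3-byte char #1 = EF B3 88.
Leading byte 0xEF = 11101111 matches 1110xxxx → 3-byte sequence.
Byte 1: 0xEF = 11101111, payload 1111 (4 bits).
Byte 2: 0xB3 = 10110011 (10xxxxxx ✓), payload 110011.
Byte 3: 0x88 = 10001000 (10xxxxxx ✓), payload 001000.
Concatenate: 1111110011001000 = 0xFCC8 (16 bits → U+FCC8).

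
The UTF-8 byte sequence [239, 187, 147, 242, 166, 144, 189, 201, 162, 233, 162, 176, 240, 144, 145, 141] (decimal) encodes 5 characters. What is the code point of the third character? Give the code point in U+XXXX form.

U+0262

Offset 0: leading byte 0xEF = 11101111 → 3-byte char #1 = EF BB 93.
Offset 3: leading byte 0xF2 = 11110010 → 4-byte char #2 = F2 A6 90 BD.
Offset 7: leading byte 0xC9 = 11001001 → 2-byte char #3 = C9 A2.
Leading byte 0xC9 = 11001001 matches 110xxxxx → 2-byte sequence.
Byte 1: 0xC9 = 11001001, payload 01001 (5 bits).
Byte 2: 0xA2 = 10100010 (10xxxxxx ✓), payload 100010.
Concatenate: 01001100010 = 0x262 (11 bits → U+0262).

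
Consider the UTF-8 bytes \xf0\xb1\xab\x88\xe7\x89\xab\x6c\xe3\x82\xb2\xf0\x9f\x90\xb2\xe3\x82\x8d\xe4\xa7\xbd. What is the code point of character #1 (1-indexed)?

Offset 0: leading byte 0xF0 = 11110000 → 4-byte char #1 = F0 B1 AB 88.
Leading byte 0xF0 = 11110000 matches 11110xxx → 4-byte sequence.
Byte 1: 0xF0 = 11110000, payload 000 (3 bits).
Byte 2: 0xB1 = 10110001 (10xxxxxx ✓), payload 110001.
Byte 3: 0xAB = 10101011 (10xxxxxx ✓), payload 101011.
Byte 4: 0x88 = 10001000 (10xxxxxx ✓), payload 001000.
Concatenate: 000110001101011001000 = 0x31AC8 (21 bits → U+31AC8).

U+31AC8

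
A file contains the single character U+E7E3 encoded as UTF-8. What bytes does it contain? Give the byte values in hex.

U+E7E3 = 0xE7E3 = 59363 decimal. In range U+0800–U+FFFF → 3-byte form: 1110xxxx 10xxxxxx 10xxxxxx.
Binary (16 bits): 1110011111100011.
Split 4+6+6: 1110 | 011111 | 100011.
Byte 1: 11101110 = 0xEE.
Byte 2: 10011111 = 0x9F.
Byte 3: 10100011 = 0xA3.

EE 9F A3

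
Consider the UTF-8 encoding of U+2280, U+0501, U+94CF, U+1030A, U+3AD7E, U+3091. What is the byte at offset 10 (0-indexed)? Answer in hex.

0x8C

U+2280 → 3-byte form E2 8A 80 at offsets 0–2.
U+0501 → 2-byte form D4 81 at offsets 3–4.
U+94CF → 3-byte form E9 93 8F at offsets 5–7.
U+1030A → 4-byte form F0 90 8C 8A at offsets 8–11.
Offset 10 falls in char 4's range; it's byte 3 of F0 90 8C 8A = 0x8C.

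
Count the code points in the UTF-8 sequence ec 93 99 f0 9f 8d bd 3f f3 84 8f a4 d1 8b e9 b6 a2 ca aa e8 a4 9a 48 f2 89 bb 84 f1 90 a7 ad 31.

Byte at offset 0: 0xEC = 11101100 → 3-byte char (#1). Advance 3.
Byte at offset 3: 0xF0 = 11110000 → 4-byte char (#2). Advance 4.
Byte at offset 7: 0x3F = 00111111 → 1-byte char (#3). Advance 1.
Byte at offset 8: 0xF3 = 11110011 → 4-byte char (#4). Advance 4.
Byte at offset 12: 0xD1 = 11010001 → 2-byte char (#5). Advance 2.
Byte at offset 14: 0xE9 = 11101001 → 3-byte char (#6). Advance 3.
Byte at offset 17: 0xCA = 11001010 → 2-byte char (#7). Advance 2.
Byte at offset 19: 0xE8 = 11101000 → 3-byte char (#8). Advance 3.
Byte at offset 22: 0x48 = 01001000 → 1-byte char (#9). Advance 1.
Byte at offset 23: 0xF2 = 11110010 → 4-byte char (#10). Advance 4.
Byte at offset 27: 0xF1 = 11110001 → 4-byte char (#11). Advance 4.
Byte at offset 31: 0x31 = 00110001 → 1-byte char (#12). Advance 1.
Reached end at offset 32 after 12 code points.

12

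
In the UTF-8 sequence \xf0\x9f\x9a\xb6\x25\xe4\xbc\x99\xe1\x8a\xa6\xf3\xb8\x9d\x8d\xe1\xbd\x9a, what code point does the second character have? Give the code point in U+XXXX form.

Offset 0: leading byte 0xF0 = 11110000 → 4-byte char #1 = F0 9F 9A B6.
Offset 4: leading byte 0x25 = 00100101 → 1-byte char #2 = 25.
Leading byte 0x25 = 00100101 matches 0xxxxxxx → 1-byte sequence.
Byte 1: 0x25 = 00100101, payload 0100101 (7 bits).
Concatenate: 0100101 = 0x25 (7 bits → U+0025).

U+0025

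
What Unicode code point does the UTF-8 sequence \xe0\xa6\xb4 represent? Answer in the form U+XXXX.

Leading byte 0xE0 = 11100000 matches 1110xxxx → 3-byte sequence.
Byte 1: 0xE0 = 11100000, payload 0000 (4 bits).
Byte 2: 0xA6 = 10100110 (10xxxxxx ✓), payload 100110.
Byte 3: 0xB4 = 10110100 (10xxxxxx ✓), payload 110100.
Concatenate: 0000100110110100 = 0x9B4 (16 bits → U+09B4).

U+09B4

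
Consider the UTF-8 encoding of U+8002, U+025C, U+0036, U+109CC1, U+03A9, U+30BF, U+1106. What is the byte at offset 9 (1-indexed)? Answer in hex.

0xB3

1-indexed offset 9 is 0-indexed offset 8.
U+8002 → 3-byte form E8 80 82 at offsets 0–2.
U+025C → 2-byte form C9 9C at offsets 3–4.
U+0036 → 1-byte form 36 at offsets 5–5.
U+109CC1 → 4-byte form F4 89 B3 81 at offsets 6–9.
Offset 8 falls in char 4's range; it's byte 3 of F4 89 B3 81 = 0xB3.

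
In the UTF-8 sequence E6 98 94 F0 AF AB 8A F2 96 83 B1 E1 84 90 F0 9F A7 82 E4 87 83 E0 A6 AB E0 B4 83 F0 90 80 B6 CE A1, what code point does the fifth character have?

U+1F9C2

Offset 0: leading byte 0xE6 = 11100110 → 3-byte char #1 = E6 98 94.
Offset 3: leading byte 0xF0 = 11110000 → 4-byte char #2 = F0 AF AB 8A.
Offset 7: leading byte 0xF2 = 11110010 → 4-byte char #3 = F2 96 83 B1.
Offset 11: leading byte 0xE1 = 11100001 → 3-byte char #4 = E1 84 90.
Offset 14: leading byte 0xF0 = 11110000 → 4-byte char #5 = F0 9F A7 82.
Leading byte 0xF0 = 11110000 matches 11110xxx → 4-byte sequence.
Byte 1: 0xF0 = 11110000, payload 000 (3 bits).
Byte 2: 0x9F = 10011111 (10xxxxxx ✓), payload 011111.
Byte 3: 0xA7 = 10100111 (10xxxxxx ✓), payload 100111.
Byte 4: 0x82 = 10000010 (10xxxxxx ✓), payload 000010.
Concatenate: 000011111100111000010 = 0x1F9C2 (21 bits → U+1F9C2).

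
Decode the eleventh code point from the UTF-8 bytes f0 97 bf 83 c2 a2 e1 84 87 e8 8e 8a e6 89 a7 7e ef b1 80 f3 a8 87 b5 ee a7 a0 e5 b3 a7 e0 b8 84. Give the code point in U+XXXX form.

U+0E04

Offset 0: leading byte 0xF0 = 11110000 → 4-byte char #1 = F0 97 BF 83.
Offset 4: leading byte 0xC2 = 11000010 → 2-byte char #2 = C2 A2.
Offset 6: leading byte 0xE1 = 11100001 → 3-byte char #3 = E1 84 87.
Offset 9: leading byte 0xE8 = 11101000 → 3-byte char #4 = E8 8E 8A.
Offset 12: leading byte 0xE6 = 11100110 → 3-byte char #5 = E6 89 A7.
Offset 15: leading byte 0x7E = 01111110 → 1-byte char #6 = 7E.
Offset 16: leading byte 0xEF = 11101111 → 3-byte char #7 = EF B1 80.
Offset 19: leading byte 0xF3 = 11110011 → 4-byte char #8 = F3 A8 87 B5.
Offset 23: leading byte 0xEE = 11101110 → 3-byte char #9 = EE A7 A0.
Offset 26: leading byte 0xE5 = 11100101 → 3-byte char #10 = E5 B3 A7.
Offset 29: leading byte 0xE0 = 11100000 → 3-byte char #11 = E0 B8 84.
Leading byte 0xE0 = 11100000 matches 1110xxxx → 3-byte sequence.
Byte 1: 0xE0 = 11100000, payload 0000 (4 bits).
Byte 2: 0xB8 = 10111000 (10xxxxxx ✓), payload 111000.
Byte 3: 0x84 = 10000100 (10xxxxxx ✓), payload 000100.
Concatenate: 0000111000000100 = 0xE04 (16 bits → U+0E04).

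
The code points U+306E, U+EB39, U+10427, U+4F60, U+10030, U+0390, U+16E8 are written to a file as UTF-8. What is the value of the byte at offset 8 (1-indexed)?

1-indexed offset 8 is 0-indexed offset 7.
U+306E → 3-byte form E3 81 AE at offsets 0–2.
U+EB39 → 3-byte form EE AC B9 at offsets 3–5.
U+10427 → 4-byte form F0 90 90 A7 at offsets 6–9.
Offset 7 falls in char 3's range; it's byte 2 of F0 90 90 A7 = 0x90.

0x90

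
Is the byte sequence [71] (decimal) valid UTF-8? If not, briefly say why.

Leading byte 0x47 = 01000111 → 1-byte form.

valid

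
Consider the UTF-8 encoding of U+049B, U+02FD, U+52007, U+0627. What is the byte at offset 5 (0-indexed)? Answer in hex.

U+049B → 2-byte form D2 9B at offsets 0–1.
U+02FD → 2-byte form CB BD at offsets 2–3.
U+52007 → 4-byte form F1 92 80 87 at offsets 4–7.
Offset 5 falls in char 3's range; it's byte 2 of F1 92 80 87 = 0x92.

0x92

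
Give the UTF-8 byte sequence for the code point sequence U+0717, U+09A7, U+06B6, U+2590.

U+0717: 2-byte form → DC 97.
U+09A7: 3-byte form → E0 A6 A7.
U+06B6: 2-byte form → DA B6.
U+2590: 3-byte form → E2 96 90.
Concatenated (10 bytes): DC 97 E0 A6 A7 DA B6 E2 96 90.

DC 97 E0 A6 A7 DA B6 E2 96 90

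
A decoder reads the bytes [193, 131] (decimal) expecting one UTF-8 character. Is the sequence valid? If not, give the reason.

invalid (overlong encoding)

Leading byte 0xC1 = 11000001 → 2-byte form.
Continuation bytes all match 10xxxxxx. Payload decodes to 0x43.
But 0x43 < 0x80, the minimum for a 2-byte sequence — this is an overlong encoding.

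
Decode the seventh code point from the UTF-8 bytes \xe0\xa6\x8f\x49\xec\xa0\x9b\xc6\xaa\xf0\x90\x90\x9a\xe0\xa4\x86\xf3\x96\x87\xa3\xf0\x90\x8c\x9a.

Offset 0: leading byte 0xE0 = 11100000 → 3-byte char #1 = E0 A6 8F.
Offset 3: leading byte 0x49 = 01001001 → 1-byte char #2 = 49.
Offset 4: leading byte 0xEC = 11101100 → 3-byte char #3 = EC A0 9B.
Offset 7: leading byte 0xC6 = 11000110 → 2-byte char #4 = C6 AA.
Offset 9: leading byte 0xF0 = 11110000 → 4-byte char #5 = F0 90 90 9A.
Offset 13: leading byte 0xE0 = 11100000 → 3-byte char #6 = E0 A4 86.
Offset 16: leading byte 0xF3 = 11110011 → 4-byte char #7 = F3 96 87 A3.
Leading byte 0xF3 = 11110011 matches 11110xxx → 4-byte sequence.
Byte 1: 0xF3 = 11110011, payload 011 (3 bits).
Byte 2: 0x96 = 10010110 (10xxxxxx ✓), payload 010110.
Byte 3: 0x87 = 10000111 (10xxxxxx ✓), payload 000111.
Byte 4: 0xA3 = 10100011 (10xxxxxx ✓), payload 100011.
Concatenate: 011010110000111100011 = 0xD61E3 (21 bits → U+D61E3).

U+D61E3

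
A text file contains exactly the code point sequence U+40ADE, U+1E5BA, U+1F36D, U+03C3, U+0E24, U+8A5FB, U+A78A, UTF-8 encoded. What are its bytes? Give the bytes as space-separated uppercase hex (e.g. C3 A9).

F1 80 AB 9E F0 9E 96 BA F0 9F 8D AD CF 83 E0 B8 A4 F2 8A 97 BB EA 9E 8A

U+40ADE: 4-byte form → F1 80 AB 9E.
U+1E5BA: 4-byte form → F0 9E 96 BA.
U+1F36D: 4-byte form → F0 9F 8D AD.
U+03C3: 2-byte form → CF 83.
U+0E24: 3-byte form → E0 B8 A4.
U+8A5FB: 4-byte form → F2 8A 97 BB.
U+A78A: 3-byte form → EA 9E 8A.
Concatenated (24 bytes): F1 80 AB 9E F0 9E 96 BA F0 9F 8D AD CF 83 E0 B8 A4 F2 8A 97 BB EA 9E 8A.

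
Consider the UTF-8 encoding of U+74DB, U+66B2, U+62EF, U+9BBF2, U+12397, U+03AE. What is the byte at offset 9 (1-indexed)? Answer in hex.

1-indexed offset 9 is 0-indexed offset 8.
U+74DB → 3-byte form E7 93 9B at offsets 0–2.
U+66B2 → 3-byte form E6 9A B2 at offsets 3–5.
U+62EF → 3-byte form E6 8B AF at offsets 6–8.
Offset 8 falls in char 3's range; it's byte 3 of E6 8B AF = 0xAF.

0xAF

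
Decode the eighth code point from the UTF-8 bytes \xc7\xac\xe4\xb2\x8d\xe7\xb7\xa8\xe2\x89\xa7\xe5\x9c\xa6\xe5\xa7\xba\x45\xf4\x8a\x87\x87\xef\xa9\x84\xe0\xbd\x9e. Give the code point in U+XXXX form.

Offset 0: leading byte 0xC7 = 11000111 → 2-byte char #1 = C7 AC.
Offset 2: leading byte 0xE4 = 11100100 → 3-byte char #2 = E4 B2 8D.
Offset 5: leading byte 0xE7 = 11100111 → 3-byte char #3 = E7 B7 A8.
Offset 8: leading byte 0xE2 = 11100010 → 3-byte char #4 = E2 89 A7.
Offset 11: leading byte 0xE5 = 11100101 → 3-byte char #5 = E5 9C A6.
Offset 14: leading byte 0xE5 = 11100101 → 3-byte char #6 = E5 A7 BA.
Offset 17: leading byte 0x45 = 01000101 → 1-byte char #7 = 45.
Offset 18: leading byte 0xF4 = 11110100 → 4-byte char #8 = F4 8A 87 87.
Leading byte 0xF4 = 11110100 matches 11110xxx → 4-byte sequence.
Byte 1: 0xF4 = 11110100, payload 100 (3 bits).
Byte 2: 0x8A = 10001010 (10xxxxxx ✓), payload 001010.
Byte 3: 0x87 = 10000111 (10xxxxxx ✓), payload 000111.
Byte 4: 0x87 = 10000111 (10xxxxxx ✓), payload 000111.
Concatenate: 100001010000111000111 = 0x10A1C7 (21 bits → U+10A1C7).

U+10A1C7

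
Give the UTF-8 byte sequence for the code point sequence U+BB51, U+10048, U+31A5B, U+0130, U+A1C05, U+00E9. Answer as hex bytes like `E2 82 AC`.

EB AD 91 F0 90 81 88 F0 B1 A9 9B C4 B0 F2 A1 B0 85 C3 A9

U+BB51: 3-byte form → EB AD 91.
U+10048: 4-byte form → F0 90 81 88.
U+31A5B: 4-byte form → F0 B1 A9 9B.
U+0130: 2-byte form → C4 B0.
U+A1C05: 4-byte form → F2 A1 B0 85.
U+00E9: 2-byte form → C3 A9.
Concatenated (19 bytes): EB AD 91 F0 90 81 88 F0 B1 A9 9B C4 B0 F2 A1 B0 85 C3 A9.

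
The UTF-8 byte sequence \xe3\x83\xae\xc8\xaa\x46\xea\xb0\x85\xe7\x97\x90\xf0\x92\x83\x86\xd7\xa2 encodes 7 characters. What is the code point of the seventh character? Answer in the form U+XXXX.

U+05E2

Offset 0: leading byte 0xE3 = 11100011 → 3-byte char #1 = E3 83 AE.
Offset 3: leading byte 0xC8 = 11001000 → 2-byte char #2 = C8 AA.
Offset 5: leading byte 0x46 = 01000110 → 1-byte char #3 = 46.
Offset 6: leading byte 0xEA = 11101010 → 3-byte char #4 = EA B0 85.
Offset 9: leading byte 0xE7 = 11100111 → 3-byte char #5 = E7 97 90.
Offset 12: leading byte 0xF0 = 11110000 → 4-byte char #6 = F0 92 83 86.
Offset 16: leading byte 0xD7 = 11010111 → 2-byte char #7 = D7 A2.
Leading byte 0xD7 = 11010111 matches 110xxxxx → 2-byte sequence.
Byte 1: 0xD7 = 11010111, payload 10111 (5 bits).
Byte 2: 0xA2 = 10100010 (10xxxxxx ✓), payload 100010.
Concatenate: 10111100010 = 0x5E2 (11 bits → U+05E2).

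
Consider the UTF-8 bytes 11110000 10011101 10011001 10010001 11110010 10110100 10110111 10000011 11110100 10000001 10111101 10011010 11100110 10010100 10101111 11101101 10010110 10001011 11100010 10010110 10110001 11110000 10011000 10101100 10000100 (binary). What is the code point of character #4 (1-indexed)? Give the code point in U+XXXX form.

U+652F

Offset 0: leading byte 0xF0 = 11110000 → 4-byte char #1 = F0 9D 99 91.
Offset 4: leading byte 0xF2 = 11110010 → 4-byte char #2 = F2 B4 B7 83.
Offset 8: leading byte 0xF4 = 11110100 → 4-byte char #3 = F4 81 BD 9A.
Offset 12: leading byte 0xE6 = 11100110 → 3-byte char #4 = E6 94 AF.
Leading byte 0xE6 = 11100110 matches 1110xxxx → 3-byte sequence.
Byte 1: 0xE6 = 11100110, payload 0110 (4 bits).
Byte 2: 0x94 = 10010100 (10xxxxxx ✓), payload 010100.
Byte 3: 0xAF = 10101111 (10xxxxxx ✓), payload 101111.
Concatenate: 0110010100101111 = 0x652F (16 bits → U+652F).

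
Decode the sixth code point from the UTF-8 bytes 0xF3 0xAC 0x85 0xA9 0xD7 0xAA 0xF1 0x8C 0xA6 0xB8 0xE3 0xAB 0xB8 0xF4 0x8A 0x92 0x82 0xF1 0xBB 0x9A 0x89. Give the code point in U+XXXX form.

Offset 0: leading byte 0xF3 = 11110011 → 4-byte char #1 = F3 AC 85 A9.
Offset 4: leading byte 0xD7 = 11010111 → 2-byte char #2 = D7 AA.
Offset 6: leading byte 0xF1 = 11110001 → 4-byte char #3 = F1 8C A6 B8.
Offset 10: leading byte 0xE3 = 11100011 → 3-byte char #4 = E3 AB B8.
Offset 13: leading byte 0xF4 = 11110100 → 4-byte char #5 = F4 8A 92 82.
Offset 17: leading byte 0xF1 = 11110001 → 4-byte char #6 = F1 BB 9A 89.
Leading byte 0xF1 = 11110001 matches 11110xxx → 4-byte sequence.
Byte 1: 0xF1 = 11110001, payload 001 (3 bits).
Byte 2: 0xBB = 10111011 (10xxxxxx ✓), payload 111011.
Byte 3: 0x9A = 10011010 (10xxxxxx ✓), payload 011010.
Byte 4: 0x89 = 10001001 (10xxxxxx ✓), payload 001001.
Concatenate: 001111011011010001001 = 0x7B689 (21 bits → U+7B689).

U+7B689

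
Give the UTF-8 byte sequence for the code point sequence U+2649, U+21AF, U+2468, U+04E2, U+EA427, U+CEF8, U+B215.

E2 99 89 E2 86 AF E2 91 A8 D3 A2 F3 AA 90 A7 EC BB B8 EB 88 95

U+2649: 3-byte form → E2 99 89.
U+21AF: 3-byte form → E2 86 AF.
U+2468: 3-byte form → E2 91 A8.
U+04E2: 2-byte form → D3 A2.
U+EA427: 4-byte form → F3 AA 90 A7.
U+CEF8: 3-byte form → EC BB B8.
U+B215: 3-byte form → EB 88 95.
Concatenated (21 bytes): E2 99 89 E2 86 AF E2 91 A8 D3 A2 F3 AA 90 A7 EC BB B8 EB 88 95.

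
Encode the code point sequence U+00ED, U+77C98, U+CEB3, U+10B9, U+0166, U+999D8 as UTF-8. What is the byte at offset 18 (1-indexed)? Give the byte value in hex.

1-indexed offset 18 is 0-indexed offset 17.
U+00ED → 2-byte form C3 AD at offsets 0–1.
U+77C98 → 4-byte form F1 B7 B2 98 at offsets 2–5.
U+CEB3 → 3-byte form EC BA B3 at offsets 6–8.
U+10B9 → 3-byte form E1 82 B9 at offsets 9–11.
U+0166 → 2-byte form C5 A6 at offsets 12–13.
U+999D8 → 4-byte form F2 99 A7 98 at offsets 14–17.
Offset 17 falls in char 6's range; it's byte 4 of F2 99 A7 98 = 0x98.

0x98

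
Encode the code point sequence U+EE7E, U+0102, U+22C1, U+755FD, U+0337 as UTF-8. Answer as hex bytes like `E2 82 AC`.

U+EE7E: 3-byte form → EE B9 BE.
U+0102: 2-byte form → C4 82.
U+22C1: 3-byte form → E2 8B 81.
U+755FD: 4-byte form → F1 B5 97 BD.
U+0337: 2-byte form → CC B7.
Concatenated (14 bytes): EE B9 BE C4 82 E2 8B 81 F1 B5 97 BD CC B7.

EE B9 BE C4 82 E2 8B 81 F1 B5 97 BD CC B7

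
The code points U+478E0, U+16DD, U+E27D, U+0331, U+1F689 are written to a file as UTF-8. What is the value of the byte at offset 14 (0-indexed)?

U+478E0 → 4-byte form F1 87 A3 A0 at offsets 0–3.
U+16DD → 3-byte form E1 9B 9D at offsets 4–6.
U+E27D → 3-byte form EE 89 BD at offsets 7–9.
U+0331 → 2-byte form CC B1 at offsets 10–11.
U+1F689 → 4-byte form F0 9F 9A 89 at offsets 12–15.
Offset 14 falls in char 5's range; it's byte 3 of F0 9F 9A 89 = 0x9A.

0x9A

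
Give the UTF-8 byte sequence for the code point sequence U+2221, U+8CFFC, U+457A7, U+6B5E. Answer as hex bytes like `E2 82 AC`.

E2 88 A1 F2 8C BF BC F1 85 9E A7 E6 AD 9E

U+2221: 3-byte form → E2 88 A1.
U+8CFFC: 4-byte form → F2 8C BF BC.
U+457A7: 4-byte form → F1 85 9E A7.
U+6B5E: 3-byte form → E6 AD 9E.
Concatenated (14 bytes): E2 88 A1 F2 8C BF BC F1 85 9E A7 E6 AD 9E.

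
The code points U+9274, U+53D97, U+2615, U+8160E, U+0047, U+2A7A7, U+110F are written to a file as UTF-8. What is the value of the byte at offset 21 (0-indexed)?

0x8F

U+9274 → 3-byte form E9 89 B4 at offsets 0–2.
U+53D97 → 4-byte form F1 93 B6 97 at offsets 3–6.
U+2615 → 3-byte form E2 98 95 at offsets 7–9.
U+8160E → 4-byte form F2 81 98 8E at offsets 10–13.
U+0047 → 1-byte form 47 at offsets 14–14.
U+2A7A7 → 4-byte form F0 AA 9E A7 at offsets 15–18.
U+110F → 3-byte form E1 84 8F at offsets 19–21.
Offset 21 falls in char 7's range; it's byte 3 of E1 84 8F = 0x8F.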